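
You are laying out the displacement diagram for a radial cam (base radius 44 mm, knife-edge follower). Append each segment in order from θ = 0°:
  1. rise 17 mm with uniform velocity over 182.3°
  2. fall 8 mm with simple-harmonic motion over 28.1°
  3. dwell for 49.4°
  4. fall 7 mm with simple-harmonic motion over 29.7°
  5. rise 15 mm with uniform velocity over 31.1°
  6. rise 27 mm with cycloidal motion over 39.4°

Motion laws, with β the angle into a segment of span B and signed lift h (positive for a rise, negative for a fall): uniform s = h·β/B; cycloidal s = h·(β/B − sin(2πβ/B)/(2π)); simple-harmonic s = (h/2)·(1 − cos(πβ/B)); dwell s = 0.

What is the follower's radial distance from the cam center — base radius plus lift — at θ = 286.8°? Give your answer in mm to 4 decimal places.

seg 1 [0°–182.3°] uniform, h=17: full span → s += 17 → s = 17.0000
seg 2 [182.3°–210.4°] simple-harmonic, h=-8: full span → s += -8 → s = 9.0000
seg 3 [210.4°–259.8°] dwell: s stays 9.0000
seg 4 [259.8°–289.5°] simple-harmonic, h=-7: θ=286.8° here. β=27, B=29.7. -7/2·(1 − cos(π·0.9091)) = -6.8582 → s = 2.1418
radial distance = base radius + s = 44 + 2.1418 = 46.1418

46.1418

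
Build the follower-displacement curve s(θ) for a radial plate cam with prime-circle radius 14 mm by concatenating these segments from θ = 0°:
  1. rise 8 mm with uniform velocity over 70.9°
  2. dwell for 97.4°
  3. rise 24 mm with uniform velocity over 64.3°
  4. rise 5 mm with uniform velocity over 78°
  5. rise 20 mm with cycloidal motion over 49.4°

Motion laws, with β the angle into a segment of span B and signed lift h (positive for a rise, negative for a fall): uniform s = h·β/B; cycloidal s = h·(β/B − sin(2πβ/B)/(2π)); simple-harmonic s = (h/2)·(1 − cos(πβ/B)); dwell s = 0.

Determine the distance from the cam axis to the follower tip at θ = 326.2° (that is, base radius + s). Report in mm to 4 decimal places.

seg 1 [0°–70.9°] uniform, h=8: full span → s += 8 → s = 8.0000
seg 2 [70.9°–168.3°] dwell: s stays 8.0000
seg 3 [168.3°–232.6°] uniform, h=24: full span → s += 24 → s = 32.0000
seg 4 [232.6°–310.6°] uniform, h=5: full span → s += 5 → s = 37.0000
seg 5 [310.6°–360°] cycloidal, h=20: θ=326.2° here. β=15.6, B=49.4. 20·(0.3158 − sin(2π·0.3158)/(2π)) = 3.4008 → s = 40.4008
radial distance = base radius + s = 14 + 40.4008 = 54.4008

54.4008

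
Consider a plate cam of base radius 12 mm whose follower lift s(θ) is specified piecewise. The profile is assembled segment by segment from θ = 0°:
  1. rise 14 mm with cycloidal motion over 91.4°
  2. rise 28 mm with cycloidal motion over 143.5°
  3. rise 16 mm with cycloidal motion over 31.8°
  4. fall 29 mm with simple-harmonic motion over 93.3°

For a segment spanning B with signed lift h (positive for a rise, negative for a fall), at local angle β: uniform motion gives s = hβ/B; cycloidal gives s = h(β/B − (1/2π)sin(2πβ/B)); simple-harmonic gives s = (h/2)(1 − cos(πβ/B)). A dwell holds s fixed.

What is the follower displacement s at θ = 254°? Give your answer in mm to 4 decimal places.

seg 1 [0°–91.4°] cycloidal, h=14: full span → s += 14 → s = 14.0000
seg 2 [91.4°–234.9°] cycloidal, h=28: full span → s += 28 → s = 42.0000
seg 3 [234.9°–266.7°] cycloidal, h=16: θ=254° here. β=19.1, B=31.8. 16·(0.6006 − sin(2π·0.6006)/(2π)) = 11.1150 → s = 53.1150

53.1150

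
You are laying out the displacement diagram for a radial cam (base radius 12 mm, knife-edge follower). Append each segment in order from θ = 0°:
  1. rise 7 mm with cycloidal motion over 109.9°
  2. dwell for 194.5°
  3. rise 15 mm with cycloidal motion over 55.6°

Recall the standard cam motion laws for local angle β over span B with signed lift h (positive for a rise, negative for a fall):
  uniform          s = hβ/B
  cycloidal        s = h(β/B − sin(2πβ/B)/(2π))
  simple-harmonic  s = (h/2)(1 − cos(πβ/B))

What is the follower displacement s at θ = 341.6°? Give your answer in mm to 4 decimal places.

seg 1 [0°–109.9°] cycloidal, h=7: full span → s += 7 → s = 7.0000
seg 2 [109.9°–304.4°] dwell: s stays 7.0000
seg 3 [304.4°–360°] cycloidal, h=15: θ=341.6° here. β=37.2, B=55.6. 15·(0.6691 − sin(2π·0.6691)/(2π)) = 12.1212 → s = 19.1212

19.1212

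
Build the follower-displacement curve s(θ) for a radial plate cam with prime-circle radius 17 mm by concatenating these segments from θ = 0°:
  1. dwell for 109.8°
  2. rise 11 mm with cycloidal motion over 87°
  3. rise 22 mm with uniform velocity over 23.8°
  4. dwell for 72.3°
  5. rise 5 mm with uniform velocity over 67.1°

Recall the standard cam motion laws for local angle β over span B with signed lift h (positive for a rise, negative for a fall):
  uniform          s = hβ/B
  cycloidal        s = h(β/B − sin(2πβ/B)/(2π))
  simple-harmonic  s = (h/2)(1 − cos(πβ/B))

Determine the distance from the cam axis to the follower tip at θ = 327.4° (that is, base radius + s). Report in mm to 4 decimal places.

seg 1 [0°–109.8°] dwell: s stays 0.0000
seg 2 [109.8°–196.8°] cycloidal, h=11: full span → s += 11 → s = 11.0000
seg 3 [196.8°–220.6°] uniform, h=22: full span → s += 22 → s = 33.0000
seg 4 [220.6°–292.9°] dwell: s stays 33.0000
seg 5 [292.9°–360°] uniform, h=5: θ=327.4° here. β=34.5, B=67.1. 5·34.5/67.1 = 2.5708 → s = 35.5708
radial distance = base radius + s = 17 + 35.5708 = 52.5708

52.5708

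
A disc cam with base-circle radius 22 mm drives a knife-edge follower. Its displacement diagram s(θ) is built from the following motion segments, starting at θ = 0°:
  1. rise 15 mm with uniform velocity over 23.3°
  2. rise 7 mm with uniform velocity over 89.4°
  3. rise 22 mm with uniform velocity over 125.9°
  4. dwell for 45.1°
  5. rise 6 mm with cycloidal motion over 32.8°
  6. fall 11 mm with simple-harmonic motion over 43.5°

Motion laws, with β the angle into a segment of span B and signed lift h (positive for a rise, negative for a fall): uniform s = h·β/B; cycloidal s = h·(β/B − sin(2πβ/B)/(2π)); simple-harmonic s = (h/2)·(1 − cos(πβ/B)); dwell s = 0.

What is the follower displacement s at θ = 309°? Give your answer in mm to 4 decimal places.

seg 1 [0°–23.3°] uniform, h=15: full span → s += 15 → s = 15.0000
seg 2 [23.3°–112.7°] uniform, h=7: full span → s += 7 → s = 22.0000
seg 3 [112.7°–238.6°] uniform, h=22: full span → s += 22 → s = 44.0000
seg 4 [238.6°–283.7°] dwell: s stays 44.0000
seg 5 [283.7°–316.5°] cycloidal, h=6: θ=309° here. β=25.3, B=32.8. 6·(0.7713 − sin(2π·0.7713)/(2π)) = 5.5744 → s = 49.5744

49.5744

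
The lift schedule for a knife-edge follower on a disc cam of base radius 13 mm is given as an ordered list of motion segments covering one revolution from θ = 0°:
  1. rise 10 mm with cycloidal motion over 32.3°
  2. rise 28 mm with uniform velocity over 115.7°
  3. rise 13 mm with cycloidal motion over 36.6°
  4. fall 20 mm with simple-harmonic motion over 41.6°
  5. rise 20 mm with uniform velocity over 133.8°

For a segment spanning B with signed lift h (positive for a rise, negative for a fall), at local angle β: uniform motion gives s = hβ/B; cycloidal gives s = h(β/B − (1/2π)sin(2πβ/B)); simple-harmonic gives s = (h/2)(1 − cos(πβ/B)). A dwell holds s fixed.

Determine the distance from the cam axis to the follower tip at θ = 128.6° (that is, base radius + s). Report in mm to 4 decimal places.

seg 1 [0°–32.3°] cycloidal, h=10: full span → s += 10 → s = 10.0000
seg 2 [32.3°–148°] uniform, h=28: θ=128.6° here. β=96.3, B=115.7. 28·96.3/115.7 = 23.3051 → s = 33.3051
radial distance = base radius + s = 13 + 33.3051 = 46.3051

46.3051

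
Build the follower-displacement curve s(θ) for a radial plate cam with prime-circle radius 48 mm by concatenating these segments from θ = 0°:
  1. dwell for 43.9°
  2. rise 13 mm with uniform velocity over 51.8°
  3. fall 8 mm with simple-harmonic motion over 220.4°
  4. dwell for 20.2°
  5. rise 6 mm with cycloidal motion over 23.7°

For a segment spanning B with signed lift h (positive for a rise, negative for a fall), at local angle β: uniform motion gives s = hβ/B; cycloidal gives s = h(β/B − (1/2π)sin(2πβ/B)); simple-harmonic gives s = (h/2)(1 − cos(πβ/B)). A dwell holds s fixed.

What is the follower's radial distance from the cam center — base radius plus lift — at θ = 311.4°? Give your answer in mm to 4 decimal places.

seg 1 [0°–43.9°] dwell: s stays 0.0000
seg 2 [43.9°–95.7°] uniform, h=13: full span → s += 13 → s = 13.0000
seg 3 [95.7°–316.1°] simple-harmonic, h=-8: θ=311.4° here. β=215.7, B=220.4. -8/2·(1 − cos(π·0.9787)) = -7.9910 → s = 5.0090
radial distance = base radius + s = 48 + 5.0090 = 53.0090

53.0090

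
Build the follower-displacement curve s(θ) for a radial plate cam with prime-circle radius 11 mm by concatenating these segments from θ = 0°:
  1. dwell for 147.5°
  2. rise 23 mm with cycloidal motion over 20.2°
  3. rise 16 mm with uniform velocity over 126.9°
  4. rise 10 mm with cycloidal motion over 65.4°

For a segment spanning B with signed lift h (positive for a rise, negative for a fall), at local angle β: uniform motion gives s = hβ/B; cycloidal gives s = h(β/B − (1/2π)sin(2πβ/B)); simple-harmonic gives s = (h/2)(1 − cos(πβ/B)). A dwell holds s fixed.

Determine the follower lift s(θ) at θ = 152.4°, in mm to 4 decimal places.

seg 1 [0°–147.5°] dwell: s stays 0.0000
seg 2 [147.5°–167.7°] cycloidal, h=23: θ=152.4° here. β=4.9, B=20.2. 23·(0.2426 − sin(2π·0.2426)/(2π)) = 1.9226 → s = 1.9226

1.9226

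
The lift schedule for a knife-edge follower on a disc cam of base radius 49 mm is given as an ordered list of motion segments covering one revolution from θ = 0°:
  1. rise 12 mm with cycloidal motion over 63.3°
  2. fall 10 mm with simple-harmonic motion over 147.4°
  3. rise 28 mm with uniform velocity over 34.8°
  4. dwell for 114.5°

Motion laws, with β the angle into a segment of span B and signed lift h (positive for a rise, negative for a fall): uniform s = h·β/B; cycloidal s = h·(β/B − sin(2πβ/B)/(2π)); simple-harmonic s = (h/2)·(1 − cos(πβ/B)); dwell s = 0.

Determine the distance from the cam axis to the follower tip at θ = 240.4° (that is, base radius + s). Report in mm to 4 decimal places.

seg 1 [0°–63.3°] cycloidal, h=12: full span → s += 12 → s = 12.0000
seg 2 [63.3°–210.7°] simple-harmonic, h=-10: full span → s += -10 → s = 2.0000
seg 3 [210.7°–245.5°] uniform, h=28: θ=240.4° here. β=29.7, B=34.8. 28·29.7/34.8 = 23.8966 → s = 25.8966
radial distance = base radius + s = 49 + 25.8966 = 74.8966

74.8966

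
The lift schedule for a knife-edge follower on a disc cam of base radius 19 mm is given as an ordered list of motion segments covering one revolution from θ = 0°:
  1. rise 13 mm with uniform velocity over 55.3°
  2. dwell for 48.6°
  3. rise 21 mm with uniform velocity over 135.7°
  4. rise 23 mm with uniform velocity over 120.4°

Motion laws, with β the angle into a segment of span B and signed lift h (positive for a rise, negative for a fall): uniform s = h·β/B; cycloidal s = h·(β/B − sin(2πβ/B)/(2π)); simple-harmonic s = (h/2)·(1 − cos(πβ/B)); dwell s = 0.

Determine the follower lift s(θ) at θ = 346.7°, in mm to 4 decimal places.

seg 1 [0°–55.3°] uniform, h=13: full span → s += 13 → s = 13.0000
seg 2 [55.3°–103.9°] dwell: s stays 13.0000
seg 3 [103.9°–239.6°] uniform, h=21: full span → s += 21 → s = 34.0000
seg 4 [239.6°–360°] uniform, h=23: θ=346.7° here. β=107.1, B=120.4. 23·107.1/120.4 = 20.4593 → s = 54.4593

54.4593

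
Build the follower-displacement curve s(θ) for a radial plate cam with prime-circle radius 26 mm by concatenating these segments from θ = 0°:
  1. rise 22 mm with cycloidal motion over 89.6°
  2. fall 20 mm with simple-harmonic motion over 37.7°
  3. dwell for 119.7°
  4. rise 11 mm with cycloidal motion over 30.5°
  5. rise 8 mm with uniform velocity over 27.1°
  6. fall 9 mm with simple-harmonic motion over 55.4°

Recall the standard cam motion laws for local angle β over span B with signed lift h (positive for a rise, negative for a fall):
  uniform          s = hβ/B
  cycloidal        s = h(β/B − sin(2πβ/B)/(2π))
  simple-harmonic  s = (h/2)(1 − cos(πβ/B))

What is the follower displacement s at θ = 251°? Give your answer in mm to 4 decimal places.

seg 1 [0°–89.6°] cycloidal, h=22: full span → s += 22 → s = 22.0000
seg 2 [89.6°–127.3°] simple-harmonic, h=-20: full span → s += -20 → s = 2.0000
seg 3 [127.3°–247°] dwell: s stays 2.0000
seg 4 [247°–277.5°] cycloidal, h=11: θ=251° here. β=4, B=30.5. 11·(0.1311 − sin(2π·0.1311)/(2π)) = 0.1578 → s = 2.1578

2.1578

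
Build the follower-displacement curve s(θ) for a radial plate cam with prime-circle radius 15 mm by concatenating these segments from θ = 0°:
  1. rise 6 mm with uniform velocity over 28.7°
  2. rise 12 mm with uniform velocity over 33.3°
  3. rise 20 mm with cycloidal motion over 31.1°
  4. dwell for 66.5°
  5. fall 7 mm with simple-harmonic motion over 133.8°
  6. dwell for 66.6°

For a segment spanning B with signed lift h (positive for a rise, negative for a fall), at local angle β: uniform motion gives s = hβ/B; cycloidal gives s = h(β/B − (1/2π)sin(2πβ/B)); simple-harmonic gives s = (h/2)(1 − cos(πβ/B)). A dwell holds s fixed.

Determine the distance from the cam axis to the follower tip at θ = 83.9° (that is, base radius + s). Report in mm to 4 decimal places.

seg 1 [0°–28.7°] uniform, h=6: full span → s += 6 → s = 6.0000
seg 2 [28.7°–62°] uniform, h=12: full span → s += 12 → s = 18.0000
seg 3 [62°–93.1°] cycloidal, h=20: θ=83.9° here. β=21.9, B=31.1. 20·(0.7042 − sin(2π·0.7042)/(2π)) = 17.1357 → s = 35.1357
radial distance = base radius + s = 15 + 35.1357 = 50.1357

50.1357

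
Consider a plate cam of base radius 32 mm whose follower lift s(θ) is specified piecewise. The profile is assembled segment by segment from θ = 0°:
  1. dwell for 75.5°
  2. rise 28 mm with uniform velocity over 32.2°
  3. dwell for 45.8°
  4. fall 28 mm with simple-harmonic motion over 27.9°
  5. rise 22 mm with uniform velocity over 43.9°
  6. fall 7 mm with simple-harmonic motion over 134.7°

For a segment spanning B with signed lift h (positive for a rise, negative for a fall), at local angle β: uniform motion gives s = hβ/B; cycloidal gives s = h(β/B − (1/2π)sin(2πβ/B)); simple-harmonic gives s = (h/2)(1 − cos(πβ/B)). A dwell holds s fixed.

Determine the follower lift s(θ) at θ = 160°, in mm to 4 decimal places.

seg 1 [0°–75.5°] dwell: s stays 0.0000
seg 2 [75.5°–107.7°] uniform, h=28: full span → s += 28 → s = 28.0000
seg 3 [107.7°–153.5°] dwell: s stays 28.0000
seg 4 [153.5°–181.4°] simple-harmonic, h=-28: θ=160° here. β=6.5, B=27.9. -28/2·(1 − cos(π·0.2330)) = -3.5854 → s = 24.4146

24.4146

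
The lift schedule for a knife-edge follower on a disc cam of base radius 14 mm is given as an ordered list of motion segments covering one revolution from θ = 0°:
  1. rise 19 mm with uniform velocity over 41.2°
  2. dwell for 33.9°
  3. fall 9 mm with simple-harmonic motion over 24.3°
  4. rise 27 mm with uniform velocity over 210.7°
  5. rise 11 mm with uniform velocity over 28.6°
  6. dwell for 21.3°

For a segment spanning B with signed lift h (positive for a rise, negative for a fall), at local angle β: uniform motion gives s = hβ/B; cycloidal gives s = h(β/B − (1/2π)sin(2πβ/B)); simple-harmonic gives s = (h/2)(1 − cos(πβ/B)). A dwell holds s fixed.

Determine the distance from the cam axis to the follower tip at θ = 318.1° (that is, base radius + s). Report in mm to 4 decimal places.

seg 1 [0°–41.2°] uniform, h=19: full span → s += 19 → s = 19.0000
seg 2 [41.2°–75.1°] dwell: s stays 19.0000
seg 3 [75.1°–99.4°] simple-harmonic, h=-9: full span → s += -9 → s = 10.0000
seg 4 [99.4°–310.1°] uniform, h=27: full span → s += 27 → s = 37.0000
seg 5 [310.1°–338.7°] uniform, h=11: θ=318.1° here. β=8, B=28.6. 11·8/28.6 = 3.0769 → s = 40.0769
radial distance = base radius + s = 14 + 40.0769 = 54.0769

54.0769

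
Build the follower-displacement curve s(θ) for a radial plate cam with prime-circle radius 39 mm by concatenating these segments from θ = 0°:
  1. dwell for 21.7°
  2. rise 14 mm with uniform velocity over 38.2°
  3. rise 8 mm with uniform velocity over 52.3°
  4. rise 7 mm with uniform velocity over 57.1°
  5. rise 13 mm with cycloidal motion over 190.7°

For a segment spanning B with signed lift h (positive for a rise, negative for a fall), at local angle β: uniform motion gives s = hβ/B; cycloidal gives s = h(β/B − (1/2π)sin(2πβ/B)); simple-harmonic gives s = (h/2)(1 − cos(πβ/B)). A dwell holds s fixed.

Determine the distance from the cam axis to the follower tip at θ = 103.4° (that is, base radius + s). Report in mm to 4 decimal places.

seg 1 [0°–21.7°] dwell: s stays 0.0000
seg 2 [21.7°–59.9°] uniform, h=14: full span → s += 14 → s = 14.0000
seg 3 [59.9°–112.2°] uniform, h=8: θ=103.4° here. β=43.5, B=52.3. 8·43.5/52.3 = 6.6539 → s = 20.6539
radial distance = base radius + s = 39 + 20.6539 = 59.6539

59.6539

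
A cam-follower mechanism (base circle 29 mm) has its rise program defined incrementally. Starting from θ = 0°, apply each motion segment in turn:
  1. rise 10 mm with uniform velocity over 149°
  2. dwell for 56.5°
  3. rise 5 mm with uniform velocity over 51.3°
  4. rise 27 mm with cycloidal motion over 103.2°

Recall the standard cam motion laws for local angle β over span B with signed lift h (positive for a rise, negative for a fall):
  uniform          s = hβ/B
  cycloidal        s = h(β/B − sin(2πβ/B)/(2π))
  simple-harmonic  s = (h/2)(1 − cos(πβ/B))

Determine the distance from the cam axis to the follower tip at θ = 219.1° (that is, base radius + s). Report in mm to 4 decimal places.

seg 1 [0°–149°] uniform, h=10: full span → s += 10 → s = 10.0000
seg 2 [149°–205.5°] dwell: s stays 10.0000
seg 3 [205.5°–256.8°] uniform, h=5: θ=219.1° here. β=13.6, B=51.3. 5·13.6/51.3 = 1.3255 → s = 11.3255
radial distance = base radius + s = 29 + 11.3255 = 40.3255

40.3255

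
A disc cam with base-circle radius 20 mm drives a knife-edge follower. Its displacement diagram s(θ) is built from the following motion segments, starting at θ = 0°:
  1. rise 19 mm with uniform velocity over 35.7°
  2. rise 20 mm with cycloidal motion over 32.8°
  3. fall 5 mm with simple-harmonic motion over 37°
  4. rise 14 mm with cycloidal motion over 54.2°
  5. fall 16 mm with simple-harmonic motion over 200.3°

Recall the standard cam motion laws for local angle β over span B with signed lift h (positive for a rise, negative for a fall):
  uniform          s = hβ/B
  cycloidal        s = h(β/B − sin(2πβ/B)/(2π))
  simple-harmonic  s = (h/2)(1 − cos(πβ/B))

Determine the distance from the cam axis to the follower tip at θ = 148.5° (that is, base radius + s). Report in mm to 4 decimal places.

seg 1 [0°–35.7°] uniform, h=19: full span → s += 19 → s = 19.0000
seg 2 [35.7°–68.5°] cycloidal, h=20: full span → s += 20 → s = 39.0000
seg 3 [68.5°–105.5°] simple-harmonic, h=-5: full span → s += -5 → s = 34.0000
seg 4 [105.5°–159.7°] cycloidal, h=14: θ=148.5° here. β=43, B=54.2. 14·(0.7934 − sin(2π·0.7934)/(2π)) = 13.2530 → s = 47.2530
radial distance = base radius + s = 20 + 47.2530 = 67.2530

67.2530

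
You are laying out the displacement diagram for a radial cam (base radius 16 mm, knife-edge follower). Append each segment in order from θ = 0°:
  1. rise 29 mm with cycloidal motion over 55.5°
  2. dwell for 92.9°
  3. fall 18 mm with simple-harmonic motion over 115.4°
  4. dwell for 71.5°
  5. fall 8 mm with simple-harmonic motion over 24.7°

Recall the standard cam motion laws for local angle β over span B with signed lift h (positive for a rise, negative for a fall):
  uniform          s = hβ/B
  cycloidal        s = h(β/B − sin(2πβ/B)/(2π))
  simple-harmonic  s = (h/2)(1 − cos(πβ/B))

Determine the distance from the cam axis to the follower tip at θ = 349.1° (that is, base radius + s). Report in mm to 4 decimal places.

seg 1 [0°–55.5°] cycloidal, h=29: full span → s += 29 → s = 29.0000
seg 2 [55.5°–148.4°] dwell: s stays 29.0000
seg 3 [148.4°–263.8°] simple-harmonic, h=-18: full span → s += -18 → s = 11.0000
seg 4 [263.8°–335.3°] dwell: s stays 11.0000
seg 5 [335.3°–360°] simple-harmonic, h=-8: θ=349.1° here. β=13.8, B=24.7. -8/2·(1 − cos(π·0.5587)) = -4.7335 → s = 6.2665
radial distance = base radius + s = 16 + 6.2665 = 22.2665

22.2665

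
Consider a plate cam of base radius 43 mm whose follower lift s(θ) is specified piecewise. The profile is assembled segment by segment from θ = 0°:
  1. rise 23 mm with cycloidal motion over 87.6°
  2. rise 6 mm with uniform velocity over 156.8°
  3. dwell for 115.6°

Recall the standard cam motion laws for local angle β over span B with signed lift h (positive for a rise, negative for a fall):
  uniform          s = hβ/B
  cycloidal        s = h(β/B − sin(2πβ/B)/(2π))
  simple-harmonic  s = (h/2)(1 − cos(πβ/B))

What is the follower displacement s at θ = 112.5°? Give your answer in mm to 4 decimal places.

seg 1 [0°–87.6°] cycloidal, h=23: full span → s += 23 → s = 23.0000
seg 2 [87.6°–244.4°] uniform, h=6: θ=112.5° here. β=24.9, B=156.8. 6·24.9/156.8 = 0.9528 → s = 23.9528

23.9528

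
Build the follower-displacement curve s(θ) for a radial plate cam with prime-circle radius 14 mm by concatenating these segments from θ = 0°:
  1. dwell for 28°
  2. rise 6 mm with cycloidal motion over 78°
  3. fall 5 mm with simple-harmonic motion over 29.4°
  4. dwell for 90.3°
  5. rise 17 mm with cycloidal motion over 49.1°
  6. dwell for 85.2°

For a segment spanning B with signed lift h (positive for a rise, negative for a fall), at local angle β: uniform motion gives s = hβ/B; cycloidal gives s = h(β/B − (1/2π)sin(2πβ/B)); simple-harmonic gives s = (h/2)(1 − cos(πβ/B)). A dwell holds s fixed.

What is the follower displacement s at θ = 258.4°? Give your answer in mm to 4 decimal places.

seg 1 [0°–28°] dwell: s stays 0.0000
seg 2 [28°–106°] cycloidal, h=6: full span → s += 6 → s = 6.0000
seg 3 [106°–135.4°] simple-harmonic, h=-5: full span → s += -5 → s = 1.0000
seg 4 [135.4°–225.7°] dwell: s stays 1.0000
seg 5 [225.7°–274.8°] cycloidal, h=17: θ=258.4° here. β=32.7, B=49.1. 17·(0.6660 − sin(2π·0.6660)/(2π)) = 13.6591 → s = 14.6591

14.6591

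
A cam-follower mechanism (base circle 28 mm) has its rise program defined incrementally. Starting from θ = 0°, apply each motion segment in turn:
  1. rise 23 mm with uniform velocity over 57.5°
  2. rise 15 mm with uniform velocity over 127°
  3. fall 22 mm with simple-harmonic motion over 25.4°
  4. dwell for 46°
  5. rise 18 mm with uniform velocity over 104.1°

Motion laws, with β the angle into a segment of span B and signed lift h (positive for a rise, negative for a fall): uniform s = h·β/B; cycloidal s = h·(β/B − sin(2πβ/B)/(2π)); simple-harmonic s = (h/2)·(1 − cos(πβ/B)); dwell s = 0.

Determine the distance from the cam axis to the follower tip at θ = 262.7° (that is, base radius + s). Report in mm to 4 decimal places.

seg 1 [0°–57.5°] uniform, h=23: full span → s += 23 → s = 23.0000
seg 2 [57.5°–184.5°] uniform, h=15: full span → s += 15 → s = 38.0000
seg 3 [184.5°–209.9°] simple-harmonic, h=-22: full span → s += -22 → s = 16.0000
seg 4 [209.9°–255.9°] dwell: s stays 16.0000
seg 5 [255.9°–360°] uniform, h=18: θ=262.7° here. β=6.8, B=104.1. 18·6.8/104.1 = 1.1758 → s = 17.1758
radial distance = base radius + s = 28 + 17.1758 = 45.1758

45.1758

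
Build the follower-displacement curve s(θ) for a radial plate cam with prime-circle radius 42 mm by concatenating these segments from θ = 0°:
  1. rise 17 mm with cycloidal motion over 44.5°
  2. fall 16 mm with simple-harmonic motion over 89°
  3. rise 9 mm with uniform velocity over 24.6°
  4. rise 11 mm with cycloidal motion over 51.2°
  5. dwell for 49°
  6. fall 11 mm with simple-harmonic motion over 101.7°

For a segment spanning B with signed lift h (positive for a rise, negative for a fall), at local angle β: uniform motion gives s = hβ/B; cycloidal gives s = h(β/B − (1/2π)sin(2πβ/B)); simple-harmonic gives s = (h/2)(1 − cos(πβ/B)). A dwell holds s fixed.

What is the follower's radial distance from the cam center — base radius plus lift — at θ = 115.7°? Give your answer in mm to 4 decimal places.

seg 1 [0°–44.5°] cycloidal, h=17: full span → s += 17 → s = 17.0000
seg 2 [44.5°–133.5°] simple-harmonic, h=-16: θ=115.7° here. β=71.2, B=89. -16/2·(1 − cos(π·0.8000)) = -14.4721 → s = 2.5279
radial distance = base radius + s = 42 + 2.5279 = 44.5279

44.5279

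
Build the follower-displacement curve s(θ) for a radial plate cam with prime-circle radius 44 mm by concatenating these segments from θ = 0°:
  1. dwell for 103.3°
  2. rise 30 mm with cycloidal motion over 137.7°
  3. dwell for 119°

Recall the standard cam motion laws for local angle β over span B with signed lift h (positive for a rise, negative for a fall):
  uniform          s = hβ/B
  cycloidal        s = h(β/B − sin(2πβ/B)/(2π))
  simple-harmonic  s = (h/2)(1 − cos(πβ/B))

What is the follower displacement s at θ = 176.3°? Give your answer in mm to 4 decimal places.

seg 1 [0°–103.3°] dwell: s stays 0.0000
seg 2 [103.3°–241°] cycloidal, h=30: θ=176.3° here. β=73, B=137.7. 30·(0.5301 − sin(2π·0.5301)/(2π)) = 16.8029 → s = 16.8029

16.8029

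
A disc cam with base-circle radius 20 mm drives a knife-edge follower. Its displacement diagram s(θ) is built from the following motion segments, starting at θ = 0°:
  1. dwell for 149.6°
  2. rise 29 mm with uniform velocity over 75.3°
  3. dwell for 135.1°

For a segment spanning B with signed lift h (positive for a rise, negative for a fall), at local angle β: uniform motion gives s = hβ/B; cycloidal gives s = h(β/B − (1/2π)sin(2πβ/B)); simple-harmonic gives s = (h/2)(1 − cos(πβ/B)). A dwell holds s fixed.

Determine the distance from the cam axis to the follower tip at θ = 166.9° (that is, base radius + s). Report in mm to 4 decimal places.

seg 1 [0°–149.6°] dwell: s stays 0.0000
seg 2 [149.6°–224.9°] uniform, h=29: θ=166.9° here. β=17.3, B=75.3. 29·17.3/75.3 = 6.6627 → s = 6.6627
radial distance = base radius + s = 20 + 6.6627 = 26.6627

26.6627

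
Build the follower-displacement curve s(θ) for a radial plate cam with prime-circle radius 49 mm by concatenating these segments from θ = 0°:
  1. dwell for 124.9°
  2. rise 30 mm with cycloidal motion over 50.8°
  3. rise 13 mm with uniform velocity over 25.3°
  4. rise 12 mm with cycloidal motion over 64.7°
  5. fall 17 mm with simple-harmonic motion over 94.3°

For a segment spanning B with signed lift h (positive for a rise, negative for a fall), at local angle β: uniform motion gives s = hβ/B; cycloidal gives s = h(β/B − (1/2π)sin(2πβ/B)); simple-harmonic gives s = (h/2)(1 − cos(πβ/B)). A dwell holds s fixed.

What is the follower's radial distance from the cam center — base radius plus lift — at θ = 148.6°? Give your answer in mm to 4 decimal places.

seg 1 [0°–124.9°] dwell: s stays 0.0000
seg 2 [124.9°–175.7°] cycloidal, h=30: θ=148.6° here. β=23.7, B=50.8. 30·(0.4665 − sin(2π·0.4665)/(2π)) = 12.9995 → s = 12.9995
radial distance = base radius + s = 49 + 12.9995 = 61.9995

61.9995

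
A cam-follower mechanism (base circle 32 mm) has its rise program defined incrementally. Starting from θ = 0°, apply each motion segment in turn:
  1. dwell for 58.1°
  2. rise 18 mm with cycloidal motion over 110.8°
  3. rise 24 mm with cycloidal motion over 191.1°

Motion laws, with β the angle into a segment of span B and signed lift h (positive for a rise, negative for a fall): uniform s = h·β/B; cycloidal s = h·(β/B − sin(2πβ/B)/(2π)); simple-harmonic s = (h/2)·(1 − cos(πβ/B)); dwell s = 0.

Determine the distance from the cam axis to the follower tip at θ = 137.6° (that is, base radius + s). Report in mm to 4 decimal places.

seg 1 [0°–58.1°] dwell: s stays 0.0000
seg 2 [58.1°–168.9°] cycloidal, h=18: θ=137.6° here. β=79.5, B=110.8. 18·(0.7175 − sin(2π·0.7175)/(2π)) = 15.7205 → s = 15.7205
radial distance = base radius + s = 32 + 15.7205 = 47.7205

47.7205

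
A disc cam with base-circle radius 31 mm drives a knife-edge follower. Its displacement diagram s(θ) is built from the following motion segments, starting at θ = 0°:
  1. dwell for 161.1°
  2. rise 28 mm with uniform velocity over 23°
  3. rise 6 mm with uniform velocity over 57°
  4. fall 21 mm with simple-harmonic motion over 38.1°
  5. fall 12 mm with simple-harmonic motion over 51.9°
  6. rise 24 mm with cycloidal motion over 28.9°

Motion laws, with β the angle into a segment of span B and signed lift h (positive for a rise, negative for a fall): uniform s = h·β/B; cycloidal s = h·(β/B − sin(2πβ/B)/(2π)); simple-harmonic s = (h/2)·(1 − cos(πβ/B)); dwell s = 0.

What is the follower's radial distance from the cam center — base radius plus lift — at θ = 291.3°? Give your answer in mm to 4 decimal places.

seg 1 [0°–161.1°] dwell: s stays 0.0000
seg 2 [161.1°–184.1°] uniform, h=28: full span → s += 28 → s = 28.0000
seg 3 [184.1°–241.1°] uniform, h=6: full span → s += 6 → s = 34.0000
seg 4 [241.1°–279.2°] simple-harmonic, h=-21: full span → s += -21 → s = 13.0000
seg 5 [279.2°–331.1°] simple-harmonic, h=-12: θ=291.3° here. β=12.1, B=51.9. -12/2·(1 − cos(π·0.2331)) = -1.5387 → s = 11.4613
radial distance = base radius + s = 31 + 11.4613 = 42.4613

42.4613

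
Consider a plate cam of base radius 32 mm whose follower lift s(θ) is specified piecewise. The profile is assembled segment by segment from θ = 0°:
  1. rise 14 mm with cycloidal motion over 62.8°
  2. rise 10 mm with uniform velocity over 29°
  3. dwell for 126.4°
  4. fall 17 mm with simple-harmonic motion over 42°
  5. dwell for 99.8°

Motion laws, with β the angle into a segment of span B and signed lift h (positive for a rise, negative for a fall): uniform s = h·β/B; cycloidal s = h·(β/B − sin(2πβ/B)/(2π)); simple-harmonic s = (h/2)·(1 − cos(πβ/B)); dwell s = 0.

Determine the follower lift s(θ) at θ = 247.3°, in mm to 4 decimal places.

seg 1 [0°–62.8°] cycloidal, h=14: full span → s += 14 → s = 14.0000
seg 2 [62.8°–91.8°] uniform, h=10: full span → s += 10 → s = 24.0000
seg 3 [91.8°–218.2°] dwell: s stays 24.0000
seg 4 [218.2°–260.2°] simple-harmonic, h=-17: θ=247.3° here. β=29.1, B=42. -17/2·(1 − cos(π·0.6929)) = -13.3406 → s = 10.6594

10.6594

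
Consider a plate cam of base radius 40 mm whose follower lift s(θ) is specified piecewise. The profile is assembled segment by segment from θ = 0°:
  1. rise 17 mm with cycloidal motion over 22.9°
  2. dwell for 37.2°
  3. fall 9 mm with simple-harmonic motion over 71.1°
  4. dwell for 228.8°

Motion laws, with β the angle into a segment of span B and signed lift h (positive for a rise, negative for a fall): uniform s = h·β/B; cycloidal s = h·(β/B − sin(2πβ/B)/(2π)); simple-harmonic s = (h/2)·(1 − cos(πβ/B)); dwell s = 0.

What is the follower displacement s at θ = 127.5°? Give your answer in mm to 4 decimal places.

seg 1 [0°–22.9°] cycloidal, h=17: full span → s += 17 → s = 17.0000
seg 2 [22.9°–60.1°] dwell: s stays 17.0000
seg 3 [60.1°–131.2°] simple-harmonic, h=-9: θ=127.5° here. β=67.4, B=71.1. -9/2·(1 − cos(π·0.9480)) = -8.9400 → s = 8.0600

8.0600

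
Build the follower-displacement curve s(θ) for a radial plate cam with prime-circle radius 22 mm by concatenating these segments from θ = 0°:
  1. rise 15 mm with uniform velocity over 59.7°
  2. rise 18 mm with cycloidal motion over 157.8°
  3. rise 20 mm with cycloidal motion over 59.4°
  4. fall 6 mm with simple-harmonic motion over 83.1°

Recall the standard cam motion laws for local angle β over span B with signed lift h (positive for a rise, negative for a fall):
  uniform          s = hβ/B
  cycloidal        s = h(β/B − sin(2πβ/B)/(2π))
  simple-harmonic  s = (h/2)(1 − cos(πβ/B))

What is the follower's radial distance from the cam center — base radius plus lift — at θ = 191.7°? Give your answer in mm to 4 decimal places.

seg 1 [0°–59.7°] uniform, h=15: full span → s += 15 → s = 15.0000
seg 2 [59.7°–217.5°] cycloidal, h=18: θ=191.7° here. β=132, B=157.8. 18·(0.8365 − sin(2π·0.8365)/(2π)) = 17.5090 → s = 32.5090
radial distance = base radius + s = 22 + 32.5090 = 54.5090

54.5090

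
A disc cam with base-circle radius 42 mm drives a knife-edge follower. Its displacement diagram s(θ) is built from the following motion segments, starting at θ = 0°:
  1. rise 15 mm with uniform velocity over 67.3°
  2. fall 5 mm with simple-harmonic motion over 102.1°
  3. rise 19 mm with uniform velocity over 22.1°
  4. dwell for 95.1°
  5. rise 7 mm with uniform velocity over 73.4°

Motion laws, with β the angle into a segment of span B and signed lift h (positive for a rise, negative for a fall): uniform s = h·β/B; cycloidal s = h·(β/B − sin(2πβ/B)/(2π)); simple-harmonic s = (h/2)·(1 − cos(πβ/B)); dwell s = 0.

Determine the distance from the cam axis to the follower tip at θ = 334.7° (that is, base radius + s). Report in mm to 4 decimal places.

seg 1 [0°–67.3°] uniform, h=15: full span → s += 15 → s = 15.0000
seg 2 [67.3°–169.4°] simple-harmonic, h=-5: full span → s += -5 → s = 10.0000
seg 3 [169.4°–191.5°] uniform, h=19: full span → s += 19 → s = 29.0000
seg 4 [191.5°–286.6°] dwell: s stays 29.0000
seg 5 [286.6°–360°] uniform, h=7: θ=334.7° here. β=48.1, B=73.4. 7·48.1/73.4 = 4.5872 → s = 33.5872
radial distance = base radius + s = 42 + 33.5872 = 75.5872

75.5872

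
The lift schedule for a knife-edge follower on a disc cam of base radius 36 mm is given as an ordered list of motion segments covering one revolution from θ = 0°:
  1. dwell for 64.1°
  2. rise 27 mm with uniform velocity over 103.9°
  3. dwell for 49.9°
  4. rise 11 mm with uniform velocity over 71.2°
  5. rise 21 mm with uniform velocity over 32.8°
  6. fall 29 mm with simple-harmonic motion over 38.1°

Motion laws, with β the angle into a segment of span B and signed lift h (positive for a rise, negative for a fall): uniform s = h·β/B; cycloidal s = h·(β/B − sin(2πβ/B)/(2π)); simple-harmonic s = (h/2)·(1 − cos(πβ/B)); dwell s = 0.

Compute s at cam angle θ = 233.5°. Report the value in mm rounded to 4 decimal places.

seg 1 [0°–64.1°] dwell: s stays 0.0000
seg 2 [64.1°–168°] uniform, h=27: full span → s += 27 → s = 27.0000
seg 3 [168°–217.9°] dwell: s stays 27.0000
seg 4 [217.9°–289.1°] uniform, h=11: θ=233.5° here. β=15.6, B=71.2. 11·15.6/71.2 = 2.4101 → s = 29.4101

29.4101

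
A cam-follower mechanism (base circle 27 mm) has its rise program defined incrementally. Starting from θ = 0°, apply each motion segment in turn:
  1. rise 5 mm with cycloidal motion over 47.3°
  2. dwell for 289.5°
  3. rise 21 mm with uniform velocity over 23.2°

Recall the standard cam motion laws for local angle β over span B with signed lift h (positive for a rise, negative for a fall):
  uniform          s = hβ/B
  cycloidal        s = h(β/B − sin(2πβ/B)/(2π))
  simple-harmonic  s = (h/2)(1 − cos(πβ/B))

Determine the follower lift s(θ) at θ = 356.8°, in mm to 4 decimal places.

seg 1 [0°–47.3°] cycloidal, h=5: full span → s += 5 → s = 5.0000
seg 2 [47.3°–336.8°] dwell: s stays 5.0000
seg 3 [336.8°–360°] uniform, h=21: θ=356.8° here. β=20, B=23.2. 21·20/23.2 = 18.1034 → s = 23.1034

23.1034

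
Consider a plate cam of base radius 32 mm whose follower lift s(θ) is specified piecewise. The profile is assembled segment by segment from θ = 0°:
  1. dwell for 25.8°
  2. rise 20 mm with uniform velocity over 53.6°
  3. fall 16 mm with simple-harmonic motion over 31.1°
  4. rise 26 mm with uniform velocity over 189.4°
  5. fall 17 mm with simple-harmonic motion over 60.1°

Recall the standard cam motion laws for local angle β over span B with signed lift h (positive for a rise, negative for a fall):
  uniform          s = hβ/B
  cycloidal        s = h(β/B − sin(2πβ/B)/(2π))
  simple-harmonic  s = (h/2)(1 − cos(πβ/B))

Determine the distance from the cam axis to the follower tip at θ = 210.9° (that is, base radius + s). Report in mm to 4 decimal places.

seg 1 [0°–25.8°] dwell: s stays 0.0000
seg 2 [25.8°–79.4°] uniform, h=20: full span → s += 20 → s = 20.0000
seg 3 [79.4°–110.5°] simple-harmonic, h=-16: full span → s += -16 → s = 4.0000
seg 4 [110.5°–299.9°] uniform, h=26: θ=210.9° here. β=100.4, B=189.4. 26·100.4/189.4 = 13.7825 → s = 17.7825
radial distance = base radius + s = 32 + 17.7825 = 49.7825

49.7825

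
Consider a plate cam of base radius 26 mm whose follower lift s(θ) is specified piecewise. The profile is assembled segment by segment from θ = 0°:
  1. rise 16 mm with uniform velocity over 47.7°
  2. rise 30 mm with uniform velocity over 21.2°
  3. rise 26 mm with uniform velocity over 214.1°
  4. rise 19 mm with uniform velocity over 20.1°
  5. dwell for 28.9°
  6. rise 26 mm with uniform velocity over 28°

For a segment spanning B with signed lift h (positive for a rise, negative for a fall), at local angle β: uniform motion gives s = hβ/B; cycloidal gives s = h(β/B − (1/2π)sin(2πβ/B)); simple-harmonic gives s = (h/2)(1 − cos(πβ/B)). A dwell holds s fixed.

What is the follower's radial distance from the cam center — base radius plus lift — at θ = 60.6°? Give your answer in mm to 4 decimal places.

seg 1 [0°–47.7°] uniform, h=16: full span → s += 16 → s = 16.0000
seg 2 [47.7°–68.9°] uniform, h=30: θ=60.6° here. β=12.9, B=21.2. 30·12.9/21.2 = 18.2547 → s = 34.2547
radial distance = base radius + s = 26 + 34.2547 = 60.2547

60.2547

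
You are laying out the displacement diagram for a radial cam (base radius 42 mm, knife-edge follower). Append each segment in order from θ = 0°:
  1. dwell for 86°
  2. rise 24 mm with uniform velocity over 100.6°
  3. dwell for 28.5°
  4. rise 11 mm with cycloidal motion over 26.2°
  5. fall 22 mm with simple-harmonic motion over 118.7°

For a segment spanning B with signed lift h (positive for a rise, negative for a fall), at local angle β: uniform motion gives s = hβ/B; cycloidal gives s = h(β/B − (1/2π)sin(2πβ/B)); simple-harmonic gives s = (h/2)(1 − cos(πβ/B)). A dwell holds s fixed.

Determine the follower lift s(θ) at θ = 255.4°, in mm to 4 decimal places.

seg 1 [0°–86°] dwell: s stays 0.0000
seg 2 [86°–186.6°] uniform, h=24: full span → s += 24 → s = 24.0000
seg 3 [186.6°–215.1°] dwell: s stays 24.0000
seg 4 [215.1°–241.3°] cycloidal, h=11: full span → s += 11 → s = 35.0000
seg 5 [241.3°–360°] simple-harmonic, h=-22: θ=255.4° here. β=14.1, B=118.7. -22/2·(1 − cos(π·0.1188)) = -0.7571 → s = 34.2429

34.2429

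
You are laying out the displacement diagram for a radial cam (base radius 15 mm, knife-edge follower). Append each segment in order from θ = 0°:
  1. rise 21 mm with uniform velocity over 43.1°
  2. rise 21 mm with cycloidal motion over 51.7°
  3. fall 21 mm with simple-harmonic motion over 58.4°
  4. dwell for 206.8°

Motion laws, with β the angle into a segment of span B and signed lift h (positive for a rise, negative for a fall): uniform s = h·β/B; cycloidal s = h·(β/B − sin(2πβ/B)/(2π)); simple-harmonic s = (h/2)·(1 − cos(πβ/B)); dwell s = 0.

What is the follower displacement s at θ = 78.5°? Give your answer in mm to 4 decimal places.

seg 1 [0°–43.1°] uniform, h=21: full span → s += 21 → s = 21.0000
seg 2 [43.1°–94.8°] cycloidal, h=21: θ=78.5° here. β=35.4, B=51.7. 21·(0.6847 − sin(2π·0.6847)/(2π)) = 17.4441 → s = 38.4441

38.4441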